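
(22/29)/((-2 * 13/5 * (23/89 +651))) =-4895/21851674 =-0.00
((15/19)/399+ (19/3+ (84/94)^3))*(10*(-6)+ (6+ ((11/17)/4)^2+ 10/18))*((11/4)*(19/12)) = -33917591351395015/20687501870784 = -1639.52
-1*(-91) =91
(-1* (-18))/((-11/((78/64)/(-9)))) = 39/176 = 0.22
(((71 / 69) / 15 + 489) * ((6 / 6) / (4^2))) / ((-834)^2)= 253093 / 5759203680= 0.00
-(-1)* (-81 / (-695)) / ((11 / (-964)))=-78084 / 7645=-10.21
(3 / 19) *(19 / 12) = 1 / 4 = 0.25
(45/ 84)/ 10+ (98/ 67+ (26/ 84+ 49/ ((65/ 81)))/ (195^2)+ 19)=570819734399/ 27820611000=20.52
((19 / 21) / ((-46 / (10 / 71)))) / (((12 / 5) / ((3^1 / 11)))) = -475 / 1508892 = -0.00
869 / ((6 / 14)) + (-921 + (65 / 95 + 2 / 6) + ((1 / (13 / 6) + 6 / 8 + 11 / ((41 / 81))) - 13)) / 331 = 27150390893 / 13408148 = 2024.92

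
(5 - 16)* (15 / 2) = -165 / 2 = -82.50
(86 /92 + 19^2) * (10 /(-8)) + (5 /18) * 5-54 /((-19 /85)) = -6590155 /31464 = -209.45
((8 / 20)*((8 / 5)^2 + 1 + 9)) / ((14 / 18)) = 6.46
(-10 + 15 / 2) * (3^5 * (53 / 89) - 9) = -30195 / 89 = -339.27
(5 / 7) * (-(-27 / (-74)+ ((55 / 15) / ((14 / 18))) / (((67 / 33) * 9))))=-108085 / 242942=-0.44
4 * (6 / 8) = 3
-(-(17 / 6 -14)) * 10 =-335 / 3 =-111.67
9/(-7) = -1.29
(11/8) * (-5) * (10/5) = -55/4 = -13.75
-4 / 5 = -0.80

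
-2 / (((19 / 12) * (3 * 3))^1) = -8 / 57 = -0.14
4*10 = 40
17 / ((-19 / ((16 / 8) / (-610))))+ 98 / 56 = 40633 / 23180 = 1.75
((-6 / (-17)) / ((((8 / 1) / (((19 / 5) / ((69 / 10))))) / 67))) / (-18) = -1273 / 14076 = -0.09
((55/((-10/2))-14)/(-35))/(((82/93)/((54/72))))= 1395/2296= 0.61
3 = 3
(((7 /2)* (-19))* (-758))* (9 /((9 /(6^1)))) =302442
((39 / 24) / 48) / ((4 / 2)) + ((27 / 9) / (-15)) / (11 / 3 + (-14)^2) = 36631 / 2300160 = 0.02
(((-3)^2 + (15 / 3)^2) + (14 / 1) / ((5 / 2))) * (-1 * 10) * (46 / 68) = -267.88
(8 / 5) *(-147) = -1176 / 5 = -235.20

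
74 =74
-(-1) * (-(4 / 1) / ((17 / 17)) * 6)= -24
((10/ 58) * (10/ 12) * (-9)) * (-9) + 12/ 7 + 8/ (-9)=45541/ 3654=12.46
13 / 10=1.30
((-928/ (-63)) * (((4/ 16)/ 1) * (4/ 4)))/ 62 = 116/ 1953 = 0.06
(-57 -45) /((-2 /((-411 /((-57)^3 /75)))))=58225 /6859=8.49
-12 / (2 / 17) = -102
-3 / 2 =-1.50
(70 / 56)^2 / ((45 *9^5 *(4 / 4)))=5 / 8503056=0.00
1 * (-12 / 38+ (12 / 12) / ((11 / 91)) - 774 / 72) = -2335 / 836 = -2.79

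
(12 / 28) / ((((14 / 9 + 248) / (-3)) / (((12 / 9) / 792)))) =-3 / 345884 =-0.00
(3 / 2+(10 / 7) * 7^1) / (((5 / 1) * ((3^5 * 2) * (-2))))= -23 / 9720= -0.00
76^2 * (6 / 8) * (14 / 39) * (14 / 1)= 283024 / 13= 21771.08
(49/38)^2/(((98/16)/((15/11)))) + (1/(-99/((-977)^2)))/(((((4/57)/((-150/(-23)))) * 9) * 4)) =-163675425955/6575976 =-24889.91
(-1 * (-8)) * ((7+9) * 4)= 512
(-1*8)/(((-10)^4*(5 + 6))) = -1/13750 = -0.00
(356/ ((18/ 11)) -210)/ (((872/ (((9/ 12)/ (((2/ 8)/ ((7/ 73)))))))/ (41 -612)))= -67949/ 47742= -1.42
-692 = -692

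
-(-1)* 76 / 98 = 38 / 49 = 0.78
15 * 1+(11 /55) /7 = 526 /35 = 15.03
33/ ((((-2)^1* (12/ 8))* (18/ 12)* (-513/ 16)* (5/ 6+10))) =704/ 33345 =0.02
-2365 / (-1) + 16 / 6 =7103 / 3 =2367.67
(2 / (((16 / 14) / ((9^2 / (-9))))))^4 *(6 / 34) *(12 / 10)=141776649 / 10880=13030.94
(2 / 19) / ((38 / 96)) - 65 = -64.73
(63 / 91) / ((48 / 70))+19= 2081 / 104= 20.01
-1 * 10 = -10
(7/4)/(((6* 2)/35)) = 245/48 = 5.10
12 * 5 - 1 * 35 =25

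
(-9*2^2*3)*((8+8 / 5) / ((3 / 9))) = -15552 / 5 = -3110.40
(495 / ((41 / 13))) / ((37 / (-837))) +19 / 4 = -21515557 / 6068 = -3545.74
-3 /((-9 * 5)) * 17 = 17 /15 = 1.13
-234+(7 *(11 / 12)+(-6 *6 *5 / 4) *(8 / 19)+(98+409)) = 260.47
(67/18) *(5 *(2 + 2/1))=670/9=74.44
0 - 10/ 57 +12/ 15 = 0.62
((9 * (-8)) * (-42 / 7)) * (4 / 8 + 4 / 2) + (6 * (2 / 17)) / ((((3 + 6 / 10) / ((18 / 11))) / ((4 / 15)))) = 201976 / 187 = 1080.09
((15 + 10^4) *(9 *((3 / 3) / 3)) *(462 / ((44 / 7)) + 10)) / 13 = 5017515 / 26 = 192981.35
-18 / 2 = -9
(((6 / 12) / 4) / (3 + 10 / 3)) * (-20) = -15 / 38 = -0.39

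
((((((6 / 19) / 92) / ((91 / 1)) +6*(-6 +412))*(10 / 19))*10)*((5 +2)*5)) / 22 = 24218103375 / 1187329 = 20397.13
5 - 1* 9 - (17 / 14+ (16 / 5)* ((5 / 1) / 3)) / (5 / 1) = -223 / 42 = -5.31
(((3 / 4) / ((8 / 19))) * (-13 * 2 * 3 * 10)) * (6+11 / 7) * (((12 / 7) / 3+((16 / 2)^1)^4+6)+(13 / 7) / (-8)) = -135333383445 / 3136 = -43154777.88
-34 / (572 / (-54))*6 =2754 / 143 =19.26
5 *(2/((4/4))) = 10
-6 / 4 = -3 / 2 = -1.50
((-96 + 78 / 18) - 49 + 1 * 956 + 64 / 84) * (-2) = -34276 / 21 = -1632.19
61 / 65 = 0.94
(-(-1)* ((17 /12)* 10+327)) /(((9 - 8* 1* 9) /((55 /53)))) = -112585 /20034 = -5.62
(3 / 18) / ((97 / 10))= 5 / 291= 0.02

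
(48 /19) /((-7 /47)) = -2256 /133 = -16.96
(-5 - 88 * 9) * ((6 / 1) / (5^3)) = -4782 / 125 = -38.26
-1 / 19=-0.05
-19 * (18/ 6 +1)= -76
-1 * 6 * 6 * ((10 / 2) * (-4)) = 720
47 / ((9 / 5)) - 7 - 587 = -567.89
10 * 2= 20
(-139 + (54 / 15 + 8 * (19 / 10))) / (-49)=601 / 245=2.45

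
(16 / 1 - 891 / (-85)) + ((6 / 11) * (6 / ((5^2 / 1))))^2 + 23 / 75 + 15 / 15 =107244871 / 3856875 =27.81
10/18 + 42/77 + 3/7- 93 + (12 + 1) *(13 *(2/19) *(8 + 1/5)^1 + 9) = 11284334/65835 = 171.40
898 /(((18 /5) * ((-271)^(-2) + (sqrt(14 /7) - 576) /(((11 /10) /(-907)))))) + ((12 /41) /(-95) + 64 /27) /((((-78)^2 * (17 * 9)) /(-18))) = 0.00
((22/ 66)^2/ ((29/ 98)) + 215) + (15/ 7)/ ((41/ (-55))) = 15917806/ 74907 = 212.50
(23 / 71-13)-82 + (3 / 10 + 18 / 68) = -567962 / 6035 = -94.11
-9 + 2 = -7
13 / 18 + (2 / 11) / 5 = 751 / 990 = 0.76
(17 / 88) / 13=0.01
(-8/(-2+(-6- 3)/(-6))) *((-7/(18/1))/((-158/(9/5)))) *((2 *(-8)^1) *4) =-1792/395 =-4.54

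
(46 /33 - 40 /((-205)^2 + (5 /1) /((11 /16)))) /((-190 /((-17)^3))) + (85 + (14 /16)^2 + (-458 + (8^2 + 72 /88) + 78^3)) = 8799508947020537 /18553381440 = 474280.60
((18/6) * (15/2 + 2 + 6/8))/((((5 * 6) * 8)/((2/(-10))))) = -41/1600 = -0.03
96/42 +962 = 964.29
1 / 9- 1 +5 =37 / 9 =4.11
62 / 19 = 3.26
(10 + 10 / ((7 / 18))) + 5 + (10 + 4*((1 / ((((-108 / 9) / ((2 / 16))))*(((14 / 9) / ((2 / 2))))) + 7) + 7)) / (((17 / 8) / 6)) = 27012 / 119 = 226.99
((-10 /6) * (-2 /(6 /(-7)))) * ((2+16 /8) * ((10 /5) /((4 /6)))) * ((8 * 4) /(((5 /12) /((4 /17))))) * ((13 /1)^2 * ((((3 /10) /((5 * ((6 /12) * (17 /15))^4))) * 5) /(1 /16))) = -9419784192000 /1419857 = -6634318.94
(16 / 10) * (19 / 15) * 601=91352 / 75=1218.03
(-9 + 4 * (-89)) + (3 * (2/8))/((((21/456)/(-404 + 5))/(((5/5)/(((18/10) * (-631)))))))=-226705/631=-359.28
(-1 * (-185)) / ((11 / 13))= 2405 / 11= 218.64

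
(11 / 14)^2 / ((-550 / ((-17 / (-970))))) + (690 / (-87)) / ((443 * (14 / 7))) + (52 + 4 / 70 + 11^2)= 21133262584011 / 122123582000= 173.05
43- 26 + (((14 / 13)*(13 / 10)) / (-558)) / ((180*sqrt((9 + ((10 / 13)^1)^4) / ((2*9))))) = 17- 1183*sqrt(534098) / 44704002600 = 17.00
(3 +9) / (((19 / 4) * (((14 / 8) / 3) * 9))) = 64 / 133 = 0.48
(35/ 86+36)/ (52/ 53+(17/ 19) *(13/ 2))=3152917/ 588627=5.36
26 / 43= 0.60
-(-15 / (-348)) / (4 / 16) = -5 / 29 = -0.17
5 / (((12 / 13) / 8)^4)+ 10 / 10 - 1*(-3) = 2285204 / 81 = 28212.40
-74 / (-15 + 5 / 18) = 1332 / 265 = 5.03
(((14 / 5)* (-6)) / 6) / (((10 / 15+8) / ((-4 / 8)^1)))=21 / 130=0.16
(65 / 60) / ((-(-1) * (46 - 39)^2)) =13 / 588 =0.02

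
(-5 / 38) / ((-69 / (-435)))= -725 / 874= -0.83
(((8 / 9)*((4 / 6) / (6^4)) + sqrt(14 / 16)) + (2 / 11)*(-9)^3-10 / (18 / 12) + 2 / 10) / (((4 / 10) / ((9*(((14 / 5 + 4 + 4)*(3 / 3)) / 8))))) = -4194.07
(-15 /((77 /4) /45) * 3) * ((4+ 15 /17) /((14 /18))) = -6050700 /9163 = -660.34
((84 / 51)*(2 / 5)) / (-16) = -7 / 170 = -0.04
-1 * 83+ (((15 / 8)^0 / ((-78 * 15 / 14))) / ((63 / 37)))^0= -82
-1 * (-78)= 78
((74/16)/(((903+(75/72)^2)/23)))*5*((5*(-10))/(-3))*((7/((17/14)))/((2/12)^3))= 108083808000/8852801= 12209.00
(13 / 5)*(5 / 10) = 13 / 10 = 1.30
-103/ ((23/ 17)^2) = -29767/ 529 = -56.27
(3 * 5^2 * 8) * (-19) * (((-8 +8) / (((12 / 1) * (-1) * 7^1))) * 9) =0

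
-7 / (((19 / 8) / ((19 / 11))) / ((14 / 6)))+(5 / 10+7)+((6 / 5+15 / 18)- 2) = -239 / 55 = -4.35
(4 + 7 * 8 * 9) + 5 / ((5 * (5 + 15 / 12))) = 12704 / 25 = 508.16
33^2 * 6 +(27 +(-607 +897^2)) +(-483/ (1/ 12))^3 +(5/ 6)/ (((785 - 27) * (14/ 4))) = -194707787773.00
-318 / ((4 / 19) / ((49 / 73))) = -148029 / 146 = -1013.90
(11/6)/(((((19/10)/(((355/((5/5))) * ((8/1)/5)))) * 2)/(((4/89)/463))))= 62480/2348799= 0.03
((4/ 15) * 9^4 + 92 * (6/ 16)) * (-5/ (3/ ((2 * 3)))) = -17841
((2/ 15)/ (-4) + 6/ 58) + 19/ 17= 17567/ 14790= 1.19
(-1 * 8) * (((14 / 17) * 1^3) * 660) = -73920 / 17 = -4348.24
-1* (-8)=8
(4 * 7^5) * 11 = 739508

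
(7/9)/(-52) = -7/468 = -0.01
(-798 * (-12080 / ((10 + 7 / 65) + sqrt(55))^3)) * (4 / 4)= 245410011347863635000 / 989149482867853 - 32852155719835725000 * sqrt(55) / 989149482867853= 1791.34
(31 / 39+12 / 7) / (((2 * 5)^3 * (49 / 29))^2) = 115217 / 131094600000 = 0.00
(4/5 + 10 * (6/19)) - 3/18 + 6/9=847/190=4.46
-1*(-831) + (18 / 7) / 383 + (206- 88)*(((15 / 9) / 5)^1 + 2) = 8898293 / 8043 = 1106.34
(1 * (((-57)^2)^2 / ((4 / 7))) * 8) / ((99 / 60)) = 985226760 / 11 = 89566069.09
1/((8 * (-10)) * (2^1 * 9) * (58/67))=-67/83520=-0.00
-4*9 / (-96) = 3 / 8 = 0.38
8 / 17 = 0.47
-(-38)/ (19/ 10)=20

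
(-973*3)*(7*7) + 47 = -142984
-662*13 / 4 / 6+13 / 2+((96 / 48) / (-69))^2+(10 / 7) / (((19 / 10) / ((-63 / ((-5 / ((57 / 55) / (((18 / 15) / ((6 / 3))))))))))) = -70327729 / 209484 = -335.72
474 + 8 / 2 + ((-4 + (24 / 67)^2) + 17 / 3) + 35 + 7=7027013 / 13467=521.79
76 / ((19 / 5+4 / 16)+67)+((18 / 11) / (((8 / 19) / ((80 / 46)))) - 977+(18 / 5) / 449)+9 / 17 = -13290446712472 / 13720813645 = -968.63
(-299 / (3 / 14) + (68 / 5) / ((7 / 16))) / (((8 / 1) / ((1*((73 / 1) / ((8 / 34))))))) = -88884143 / 1680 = -52907.23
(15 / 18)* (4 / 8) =0.42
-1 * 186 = -186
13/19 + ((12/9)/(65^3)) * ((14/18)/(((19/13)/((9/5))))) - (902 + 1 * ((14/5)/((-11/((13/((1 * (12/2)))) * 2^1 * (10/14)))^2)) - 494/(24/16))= -8753812601977/15298408125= -572.20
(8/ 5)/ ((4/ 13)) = 26/ 5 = 5.20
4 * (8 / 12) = 8 / 3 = 2.67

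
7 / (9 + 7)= 7 / 16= 0.44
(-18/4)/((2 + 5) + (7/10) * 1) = -45/77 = -0.58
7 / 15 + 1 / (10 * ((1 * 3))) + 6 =13 / 2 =6.50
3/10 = 0.30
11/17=0.65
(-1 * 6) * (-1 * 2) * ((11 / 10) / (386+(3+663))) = 33 / 2630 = 0.01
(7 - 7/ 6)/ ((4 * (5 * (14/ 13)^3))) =2197/ 9408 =0.23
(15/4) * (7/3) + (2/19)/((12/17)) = 2029/228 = 8.90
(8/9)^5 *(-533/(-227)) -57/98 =947568701/1313604054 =0.72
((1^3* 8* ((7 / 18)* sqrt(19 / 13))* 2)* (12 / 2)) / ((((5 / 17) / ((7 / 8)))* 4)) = 833* sqrt(247) / 390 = 33.57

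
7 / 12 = 0.58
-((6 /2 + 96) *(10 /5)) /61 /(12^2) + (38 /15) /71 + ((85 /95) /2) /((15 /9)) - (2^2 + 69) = -718071317 /9874680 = -72.72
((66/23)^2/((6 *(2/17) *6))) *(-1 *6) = -6171/529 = -11.67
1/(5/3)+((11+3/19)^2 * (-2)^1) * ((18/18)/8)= -55097/1805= -30.52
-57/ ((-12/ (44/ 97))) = 2.15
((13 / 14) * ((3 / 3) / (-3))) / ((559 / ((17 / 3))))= -17 / 5418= -0.00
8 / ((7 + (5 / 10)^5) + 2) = 256 / 289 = 0.89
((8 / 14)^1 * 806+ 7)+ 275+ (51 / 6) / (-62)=644433 / 868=742.43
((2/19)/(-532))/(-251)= 1/1268554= 0.00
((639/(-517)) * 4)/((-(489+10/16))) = 20448/2025089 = 0.01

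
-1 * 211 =-211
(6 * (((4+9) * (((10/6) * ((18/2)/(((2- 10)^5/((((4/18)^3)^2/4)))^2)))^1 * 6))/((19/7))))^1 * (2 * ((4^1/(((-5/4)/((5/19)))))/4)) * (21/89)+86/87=420929560366140266291/425824090137839665152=0.99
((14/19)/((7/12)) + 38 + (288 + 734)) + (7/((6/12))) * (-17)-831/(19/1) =14811/19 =779.53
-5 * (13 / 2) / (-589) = 0.06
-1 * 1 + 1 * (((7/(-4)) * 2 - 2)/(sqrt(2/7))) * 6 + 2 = 1 - 33 * sqrt(14)/2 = -60.74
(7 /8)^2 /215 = 49 /13760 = 0.00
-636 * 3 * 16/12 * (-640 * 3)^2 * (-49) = 459531878400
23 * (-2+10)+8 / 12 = 554 / 3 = 184.67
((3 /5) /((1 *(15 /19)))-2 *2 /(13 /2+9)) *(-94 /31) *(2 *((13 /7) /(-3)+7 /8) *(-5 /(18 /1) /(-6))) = -786169 /21795480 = -0.04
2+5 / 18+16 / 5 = 493 / 90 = 5.48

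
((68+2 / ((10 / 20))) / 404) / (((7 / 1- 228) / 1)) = -18 / 22321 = -0.00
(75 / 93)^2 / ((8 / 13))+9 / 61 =1.20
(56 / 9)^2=3136 / 81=38.72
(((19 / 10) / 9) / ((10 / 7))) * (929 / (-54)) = -123557 / 48600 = -2.54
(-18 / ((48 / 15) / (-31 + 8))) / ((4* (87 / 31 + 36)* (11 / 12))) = 32085 / 35288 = 0.91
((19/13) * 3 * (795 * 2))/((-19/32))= -152640/13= -11741.54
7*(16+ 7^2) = 455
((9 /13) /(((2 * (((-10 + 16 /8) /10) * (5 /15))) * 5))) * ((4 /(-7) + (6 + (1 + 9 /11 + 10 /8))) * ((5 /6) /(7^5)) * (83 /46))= -9774495 /49529287808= -0.00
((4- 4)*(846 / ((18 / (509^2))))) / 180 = 0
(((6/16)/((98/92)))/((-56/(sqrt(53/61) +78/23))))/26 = -9/10976 - 69 * sqrt(3233)/17407936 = -0.00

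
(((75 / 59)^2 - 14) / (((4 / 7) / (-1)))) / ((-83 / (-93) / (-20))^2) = 10883.58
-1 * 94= -94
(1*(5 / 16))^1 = 5 / 16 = 0.31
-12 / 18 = -2 / 3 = -0.67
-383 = -383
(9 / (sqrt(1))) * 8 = 72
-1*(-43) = 43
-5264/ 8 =-658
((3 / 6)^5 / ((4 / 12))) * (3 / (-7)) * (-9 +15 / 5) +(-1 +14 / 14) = 27 / 112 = 0.24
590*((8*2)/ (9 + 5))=4720/ 7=674.29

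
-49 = -49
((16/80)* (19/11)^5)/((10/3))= 7428297/8052550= 0.92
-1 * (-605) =605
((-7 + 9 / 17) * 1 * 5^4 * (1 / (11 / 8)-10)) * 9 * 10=3375000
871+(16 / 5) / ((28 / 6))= 871.69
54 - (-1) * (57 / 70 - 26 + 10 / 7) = 30.24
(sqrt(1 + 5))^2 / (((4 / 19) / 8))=228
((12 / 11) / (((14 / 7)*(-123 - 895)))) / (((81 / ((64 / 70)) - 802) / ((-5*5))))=-2400 / 127819571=-0.00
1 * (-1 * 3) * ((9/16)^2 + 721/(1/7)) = -3876339/256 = -15141.95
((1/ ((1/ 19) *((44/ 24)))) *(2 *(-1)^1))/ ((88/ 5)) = -285/ 242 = -1.18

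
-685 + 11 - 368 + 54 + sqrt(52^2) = -936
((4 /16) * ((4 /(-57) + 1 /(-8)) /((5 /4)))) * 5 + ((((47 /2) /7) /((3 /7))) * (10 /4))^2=1048741 /2736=383.31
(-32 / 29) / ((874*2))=-8 / 12673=-0.00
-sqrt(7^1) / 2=-1.32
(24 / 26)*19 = 228 / 13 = 17.54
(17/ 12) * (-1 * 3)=-17/ 4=-4.25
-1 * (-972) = 972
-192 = -192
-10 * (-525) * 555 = 2913750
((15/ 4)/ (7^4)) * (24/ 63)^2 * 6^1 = 160/ 117649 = 0.00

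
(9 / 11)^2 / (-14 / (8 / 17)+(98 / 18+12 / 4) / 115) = -335340 / 14866181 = -0.02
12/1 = 12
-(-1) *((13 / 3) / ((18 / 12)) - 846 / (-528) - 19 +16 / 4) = -8323 / 792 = -10.51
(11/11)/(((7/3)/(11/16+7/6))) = 89/112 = 0.79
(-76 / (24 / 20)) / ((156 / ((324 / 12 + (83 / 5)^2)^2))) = -543533912 / 14625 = -37164.71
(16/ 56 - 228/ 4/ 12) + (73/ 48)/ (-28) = -6073/ 1344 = -4.52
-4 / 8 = -1 / 2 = -0.50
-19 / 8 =-2.38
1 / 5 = 0.20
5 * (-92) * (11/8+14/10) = -2553/2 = -1276.50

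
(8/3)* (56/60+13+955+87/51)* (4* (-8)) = -63363328/765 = -82827.88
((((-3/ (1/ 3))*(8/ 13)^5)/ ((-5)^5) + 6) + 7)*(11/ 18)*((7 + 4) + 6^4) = 216863718052949/ 20885231250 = 10383.59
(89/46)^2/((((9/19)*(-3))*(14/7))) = -150499/114264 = -1.32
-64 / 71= -0.90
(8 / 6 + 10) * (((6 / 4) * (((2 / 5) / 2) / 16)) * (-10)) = -17 / 8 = -2.12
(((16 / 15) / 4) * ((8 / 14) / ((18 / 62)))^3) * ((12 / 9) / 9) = 30505984 / 101269035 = 0.30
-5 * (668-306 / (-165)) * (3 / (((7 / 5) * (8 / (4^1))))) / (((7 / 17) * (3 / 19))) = -29749915 / 539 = -55194.65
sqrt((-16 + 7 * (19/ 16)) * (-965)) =86.13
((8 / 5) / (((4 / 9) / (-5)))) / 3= -6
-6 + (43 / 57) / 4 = -1325 / 228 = -5.81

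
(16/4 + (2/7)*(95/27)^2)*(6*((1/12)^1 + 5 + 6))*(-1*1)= -365389/729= -501.22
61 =61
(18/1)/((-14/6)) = -54/7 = -7.71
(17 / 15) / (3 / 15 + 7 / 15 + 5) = 1 / 5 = 0.20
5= 5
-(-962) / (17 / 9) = 8658 / 17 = 509.29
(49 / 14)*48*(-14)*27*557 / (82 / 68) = -1202638752 / 41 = -29332652.49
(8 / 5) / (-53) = -8 / 265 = -0.03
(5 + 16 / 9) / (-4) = -61 / 36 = -1.69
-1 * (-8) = 8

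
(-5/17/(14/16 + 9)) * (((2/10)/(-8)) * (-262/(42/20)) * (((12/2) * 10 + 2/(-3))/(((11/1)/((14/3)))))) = -932720/398871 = -2.34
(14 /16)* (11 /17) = 77 /136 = 0.57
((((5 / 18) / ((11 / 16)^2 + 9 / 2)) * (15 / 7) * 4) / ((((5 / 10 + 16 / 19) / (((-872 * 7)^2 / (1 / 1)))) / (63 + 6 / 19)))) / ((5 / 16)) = 174849874984960 / 64923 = 2693188469.19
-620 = -620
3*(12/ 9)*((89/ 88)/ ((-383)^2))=89/ 3227158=0.00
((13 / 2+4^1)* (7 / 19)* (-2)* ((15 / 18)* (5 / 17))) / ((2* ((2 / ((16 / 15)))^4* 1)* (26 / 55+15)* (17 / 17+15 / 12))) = -2207744 / 1001912085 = -0.00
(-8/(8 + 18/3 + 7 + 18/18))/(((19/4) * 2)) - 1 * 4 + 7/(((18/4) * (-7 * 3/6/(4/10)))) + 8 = 35588/9405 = 3.78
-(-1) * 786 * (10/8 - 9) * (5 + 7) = -73098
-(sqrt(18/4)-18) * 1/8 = 9/4-3 * sqrt(2)/16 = 1.98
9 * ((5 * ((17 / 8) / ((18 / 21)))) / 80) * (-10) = -13.95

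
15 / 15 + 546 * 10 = 5461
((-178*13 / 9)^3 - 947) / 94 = -12391225507 / 68526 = -180825.17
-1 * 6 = -6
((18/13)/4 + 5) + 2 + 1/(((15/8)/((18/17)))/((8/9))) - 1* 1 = 45403/6630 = 6.85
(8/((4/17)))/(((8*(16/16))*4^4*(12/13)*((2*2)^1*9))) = 221/442368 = 0.00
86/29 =2.97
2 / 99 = 0.02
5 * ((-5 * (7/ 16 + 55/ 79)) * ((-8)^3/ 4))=3627.85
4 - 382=-378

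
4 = 4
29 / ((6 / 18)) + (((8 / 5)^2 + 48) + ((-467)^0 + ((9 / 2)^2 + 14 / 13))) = 207853 / 1300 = 159.89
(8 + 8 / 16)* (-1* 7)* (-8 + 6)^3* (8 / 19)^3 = 243712 / 6859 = 35.53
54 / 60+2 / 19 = 191 / 190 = 1.01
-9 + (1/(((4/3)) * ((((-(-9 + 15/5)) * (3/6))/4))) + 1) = -7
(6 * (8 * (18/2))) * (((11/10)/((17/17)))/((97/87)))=206712/485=426.21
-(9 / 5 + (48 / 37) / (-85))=-5613 / 3145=-1.78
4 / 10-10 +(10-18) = -88 / 5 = -17.60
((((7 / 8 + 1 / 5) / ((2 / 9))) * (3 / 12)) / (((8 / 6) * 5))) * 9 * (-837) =-8745813 / 6400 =-1366.53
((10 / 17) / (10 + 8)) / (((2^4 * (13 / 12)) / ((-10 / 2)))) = -25 / 2652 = -0.01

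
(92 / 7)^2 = 8464 / 49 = 172.73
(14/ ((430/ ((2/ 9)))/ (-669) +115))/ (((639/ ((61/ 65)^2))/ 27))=17425443/ 3749687500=0.00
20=20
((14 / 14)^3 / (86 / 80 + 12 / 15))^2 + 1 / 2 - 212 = -95047 / 450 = -211.22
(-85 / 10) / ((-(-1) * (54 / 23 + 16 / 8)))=-391 / 200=-1.96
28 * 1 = 28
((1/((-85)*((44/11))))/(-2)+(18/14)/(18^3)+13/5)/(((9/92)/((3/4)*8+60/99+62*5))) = 120525432416/14313915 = 8420.16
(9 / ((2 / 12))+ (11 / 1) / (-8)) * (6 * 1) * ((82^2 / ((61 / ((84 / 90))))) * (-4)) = -39631256 / 305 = -129938.54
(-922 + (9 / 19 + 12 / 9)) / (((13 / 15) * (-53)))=262255 / 13091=20.03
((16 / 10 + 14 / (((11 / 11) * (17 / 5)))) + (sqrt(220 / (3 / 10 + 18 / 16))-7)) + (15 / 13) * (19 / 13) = 5804 / 14365 + 20 * sqrt(1254) / 57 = 12.83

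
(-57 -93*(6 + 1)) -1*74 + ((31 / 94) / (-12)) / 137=-120847183 / 154536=-782.00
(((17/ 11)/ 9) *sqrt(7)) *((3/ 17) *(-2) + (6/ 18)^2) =-37 *sqrt(7)/ 891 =-0.11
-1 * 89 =-89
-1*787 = -787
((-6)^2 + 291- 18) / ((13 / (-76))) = -23484 / 13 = -1806.46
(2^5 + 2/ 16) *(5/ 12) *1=1285/ 96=13.39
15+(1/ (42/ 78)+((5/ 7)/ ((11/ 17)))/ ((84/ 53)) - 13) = 4.55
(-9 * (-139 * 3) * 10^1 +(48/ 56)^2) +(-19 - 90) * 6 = 1806960/ 49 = 36876.73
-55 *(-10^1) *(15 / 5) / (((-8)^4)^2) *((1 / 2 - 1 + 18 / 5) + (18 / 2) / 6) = 3795 / 8388608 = 0.00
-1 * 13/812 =-13/812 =-0.02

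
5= 5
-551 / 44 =-12.52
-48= -48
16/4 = 4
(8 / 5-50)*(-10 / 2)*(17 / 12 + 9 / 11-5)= -4015 / 6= -669.17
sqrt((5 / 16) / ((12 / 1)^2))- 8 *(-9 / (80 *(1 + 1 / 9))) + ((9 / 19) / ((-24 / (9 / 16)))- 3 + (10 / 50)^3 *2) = -664271 / 304000 + sqrt(5) / 48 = -2.14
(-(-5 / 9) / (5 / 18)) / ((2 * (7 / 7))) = 1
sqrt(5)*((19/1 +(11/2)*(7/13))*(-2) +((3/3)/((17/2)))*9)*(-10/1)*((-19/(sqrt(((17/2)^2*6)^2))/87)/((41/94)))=-338375560*sqrt(5)/683462169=-1.11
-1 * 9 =-9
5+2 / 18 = 46 / 9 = 5.11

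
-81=-81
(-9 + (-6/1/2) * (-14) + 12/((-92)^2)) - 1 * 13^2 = -287773/2116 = -136.00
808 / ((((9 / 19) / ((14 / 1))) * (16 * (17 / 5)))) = 67165 / 153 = 438.99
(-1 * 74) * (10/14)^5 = -231250/16807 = -13.76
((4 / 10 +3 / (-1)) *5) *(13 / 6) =-169 / 6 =-28.17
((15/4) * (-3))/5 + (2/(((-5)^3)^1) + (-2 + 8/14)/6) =-26293/10500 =-2.50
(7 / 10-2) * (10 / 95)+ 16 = 1507 / 95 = 15.86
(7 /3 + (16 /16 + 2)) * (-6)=-32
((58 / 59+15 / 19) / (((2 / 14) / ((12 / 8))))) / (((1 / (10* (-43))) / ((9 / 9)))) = -8971305 / 1121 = -8002.95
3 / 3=1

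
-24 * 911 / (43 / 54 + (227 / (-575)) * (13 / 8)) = -2715508800 / 19223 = -141263.53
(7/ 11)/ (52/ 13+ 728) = 7/ 8052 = 0.00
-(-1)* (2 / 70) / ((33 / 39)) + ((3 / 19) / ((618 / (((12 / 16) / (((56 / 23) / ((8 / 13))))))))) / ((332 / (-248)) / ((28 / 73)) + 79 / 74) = 51435222808 / 1524176288635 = 0.03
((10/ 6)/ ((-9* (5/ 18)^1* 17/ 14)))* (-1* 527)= 868/ 3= 289.33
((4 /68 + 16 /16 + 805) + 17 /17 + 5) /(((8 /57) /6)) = 34715.51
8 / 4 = 2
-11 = -11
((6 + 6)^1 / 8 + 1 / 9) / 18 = 29 / 324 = 0.09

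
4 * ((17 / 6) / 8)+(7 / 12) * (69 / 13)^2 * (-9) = -148535 / 1014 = -146.48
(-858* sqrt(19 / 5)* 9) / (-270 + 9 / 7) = 546* sqrt(95) / 95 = 56.02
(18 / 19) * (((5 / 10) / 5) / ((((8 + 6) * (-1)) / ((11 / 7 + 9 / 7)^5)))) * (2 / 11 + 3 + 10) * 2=-835200000 / 24588641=-33.97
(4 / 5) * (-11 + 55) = 176 / 5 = 35.20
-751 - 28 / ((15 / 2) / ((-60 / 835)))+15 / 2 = -743.23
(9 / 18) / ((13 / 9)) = 9 / 26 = 0.35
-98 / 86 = -49 / 43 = -1.14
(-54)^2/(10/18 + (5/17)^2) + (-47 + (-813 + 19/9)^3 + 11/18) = -649119097841701/1217430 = -533188025.46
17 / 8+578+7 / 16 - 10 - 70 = 8009 / 16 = 500.56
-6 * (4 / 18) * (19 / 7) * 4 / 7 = -304 / 147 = -2.07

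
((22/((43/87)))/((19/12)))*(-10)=-281.13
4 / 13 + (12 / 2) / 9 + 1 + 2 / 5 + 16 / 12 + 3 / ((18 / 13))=2291 / 390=5.87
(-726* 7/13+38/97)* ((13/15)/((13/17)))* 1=-1674364/3783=-442.60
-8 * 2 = -16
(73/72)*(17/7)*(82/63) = 50881/15876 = 3.20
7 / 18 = 0.39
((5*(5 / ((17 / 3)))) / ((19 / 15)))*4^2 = 18000 / 323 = 55.73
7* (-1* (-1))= 7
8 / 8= 1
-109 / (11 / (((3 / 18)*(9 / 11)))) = -327 / 242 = -1.35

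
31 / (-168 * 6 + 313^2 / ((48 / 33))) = 496 / 1061531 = 0.00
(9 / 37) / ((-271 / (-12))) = 108 / 10027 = 0.01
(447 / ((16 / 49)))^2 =479741409 / 256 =1873989.88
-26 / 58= -13 / 29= -0.45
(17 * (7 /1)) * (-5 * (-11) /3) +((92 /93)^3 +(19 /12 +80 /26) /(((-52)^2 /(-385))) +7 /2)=247174672920335 /113099029056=2185.47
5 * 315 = 1575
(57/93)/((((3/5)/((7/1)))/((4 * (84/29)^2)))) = 6256320/26071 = 239.97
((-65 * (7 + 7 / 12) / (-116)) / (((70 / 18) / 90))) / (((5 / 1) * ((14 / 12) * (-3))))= -4563 / 812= -5.62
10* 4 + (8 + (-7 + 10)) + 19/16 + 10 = 995/16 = 62.19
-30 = -30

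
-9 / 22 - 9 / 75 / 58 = -0.41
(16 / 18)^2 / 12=0.07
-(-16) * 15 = 240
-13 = -13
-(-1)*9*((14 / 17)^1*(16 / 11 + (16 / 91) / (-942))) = 4114128 / 381667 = 10.78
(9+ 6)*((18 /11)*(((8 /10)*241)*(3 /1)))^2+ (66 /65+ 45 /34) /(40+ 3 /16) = 13437159.41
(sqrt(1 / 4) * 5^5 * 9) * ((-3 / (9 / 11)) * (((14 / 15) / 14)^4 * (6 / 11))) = -5 / 9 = -0.56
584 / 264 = 2.21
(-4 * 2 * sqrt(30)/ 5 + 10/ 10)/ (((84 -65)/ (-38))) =-2 + 16 * sqrt(30)/ 5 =15.53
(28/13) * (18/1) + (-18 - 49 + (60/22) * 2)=-3257/143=-22.78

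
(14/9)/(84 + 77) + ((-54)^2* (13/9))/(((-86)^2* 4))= 232763/1530972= 0.15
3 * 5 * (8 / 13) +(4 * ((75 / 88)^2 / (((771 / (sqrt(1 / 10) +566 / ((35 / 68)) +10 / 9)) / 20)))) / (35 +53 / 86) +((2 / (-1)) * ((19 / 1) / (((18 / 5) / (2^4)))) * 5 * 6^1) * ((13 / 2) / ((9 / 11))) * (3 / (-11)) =26875 * sqrt(10) / 127000148 +2886452873055 / 262659397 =10989.34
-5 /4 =-1.25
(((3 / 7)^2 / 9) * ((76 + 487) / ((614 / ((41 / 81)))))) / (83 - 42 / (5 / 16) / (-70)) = 0.00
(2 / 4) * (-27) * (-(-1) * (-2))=27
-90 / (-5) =18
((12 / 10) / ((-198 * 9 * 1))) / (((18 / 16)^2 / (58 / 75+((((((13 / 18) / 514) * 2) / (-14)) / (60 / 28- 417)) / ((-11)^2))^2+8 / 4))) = -732786218774738882689 / 496600005588864178914000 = -0.00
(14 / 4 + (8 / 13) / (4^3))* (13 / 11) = 4.15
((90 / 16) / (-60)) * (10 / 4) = -15 / 64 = -0.23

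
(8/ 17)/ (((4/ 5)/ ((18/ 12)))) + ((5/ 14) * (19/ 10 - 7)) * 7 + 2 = -671/ 68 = -9.87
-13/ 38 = -0.34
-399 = -399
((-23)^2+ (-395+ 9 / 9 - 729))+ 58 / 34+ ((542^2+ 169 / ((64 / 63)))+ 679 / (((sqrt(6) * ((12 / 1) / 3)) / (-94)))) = 319151815 / 1088 - 31913 * sqrt(6) / 12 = 286823.85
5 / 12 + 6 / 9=13 / 12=1.08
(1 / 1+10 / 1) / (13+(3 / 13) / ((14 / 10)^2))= 7007 / 8356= 0.84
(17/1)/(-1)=-17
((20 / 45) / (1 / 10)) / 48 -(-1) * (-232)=-12523 / 54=-231.91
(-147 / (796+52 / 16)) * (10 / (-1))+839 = 2688163 / 3197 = 840.84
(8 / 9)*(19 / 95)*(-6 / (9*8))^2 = 1 / 810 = 0.00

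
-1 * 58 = -58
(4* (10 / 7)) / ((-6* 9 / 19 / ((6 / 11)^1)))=-760 / 693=-1.10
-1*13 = -13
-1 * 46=-46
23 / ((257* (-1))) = -23 / 257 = -0.09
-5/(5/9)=-9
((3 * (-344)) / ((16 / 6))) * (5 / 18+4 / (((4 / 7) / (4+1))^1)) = -27305 / 2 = -13652.50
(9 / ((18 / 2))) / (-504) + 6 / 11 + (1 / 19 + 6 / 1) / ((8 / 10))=854197 / 105336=8.11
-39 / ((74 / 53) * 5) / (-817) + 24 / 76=5133 / 15910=0.32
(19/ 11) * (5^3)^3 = 37109375/ 11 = 3373579.55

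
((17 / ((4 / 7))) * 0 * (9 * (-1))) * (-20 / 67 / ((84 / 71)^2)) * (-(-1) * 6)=0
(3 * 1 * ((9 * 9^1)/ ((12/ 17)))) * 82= 56457/ 2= 28228.50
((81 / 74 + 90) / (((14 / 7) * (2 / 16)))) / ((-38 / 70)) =-471870 / 703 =-671.22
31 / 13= 2.38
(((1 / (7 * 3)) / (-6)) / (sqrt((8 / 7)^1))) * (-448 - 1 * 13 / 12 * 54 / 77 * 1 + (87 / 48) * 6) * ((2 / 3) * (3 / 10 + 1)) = 3506581 * sqrt(14) / 4656960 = 2.82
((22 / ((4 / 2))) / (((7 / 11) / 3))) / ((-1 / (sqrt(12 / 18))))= -121 *sqrt(6) / 7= -42.34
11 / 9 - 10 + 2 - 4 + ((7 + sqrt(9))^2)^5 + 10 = 89999999993 / 9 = 9999999999.22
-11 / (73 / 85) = -12.81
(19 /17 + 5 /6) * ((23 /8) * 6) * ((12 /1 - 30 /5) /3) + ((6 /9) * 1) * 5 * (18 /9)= 15091 /204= 73.98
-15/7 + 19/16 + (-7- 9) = -1899/112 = -16.96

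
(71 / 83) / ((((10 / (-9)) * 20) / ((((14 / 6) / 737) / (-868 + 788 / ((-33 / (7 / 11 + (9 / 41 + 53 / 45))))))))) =18155907 / 136545484453760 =0.00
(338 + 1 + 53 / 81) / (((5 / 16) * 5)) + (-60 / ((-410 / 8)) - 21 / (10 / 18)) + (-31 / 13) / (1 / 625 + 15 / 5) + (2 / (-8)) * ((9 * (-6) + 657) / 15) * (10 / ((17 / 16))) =2938482198317 / 34421832900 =85.37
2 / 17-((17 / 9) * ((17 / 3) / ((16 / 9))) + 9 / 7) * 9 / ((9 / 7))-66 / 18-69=-33645 / 272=-123.69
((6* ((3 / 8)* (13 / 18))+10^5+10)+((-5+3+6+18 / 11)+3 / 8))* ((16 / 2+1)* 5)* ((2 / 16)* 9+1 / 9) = 244793165 / 44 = 5563481.02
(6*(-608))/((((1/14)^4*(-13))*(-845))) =-140141568/10985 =-12757.54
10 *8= 80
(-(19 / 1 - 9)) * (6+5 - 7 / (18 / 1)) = -106.11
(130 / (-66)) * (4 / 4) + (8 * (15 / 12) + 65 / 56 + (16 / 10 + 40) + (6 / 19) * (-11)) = 8307031 / 175560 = 47.32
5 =5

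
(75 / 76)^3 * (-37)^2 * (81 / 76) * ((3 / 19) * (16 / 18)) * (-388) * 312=-58991215359375 / 2476099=-23824255.56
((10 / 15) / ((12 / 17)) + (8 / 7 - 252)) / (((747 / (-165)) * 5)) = 346379 / 31374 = 11.04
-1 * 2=-2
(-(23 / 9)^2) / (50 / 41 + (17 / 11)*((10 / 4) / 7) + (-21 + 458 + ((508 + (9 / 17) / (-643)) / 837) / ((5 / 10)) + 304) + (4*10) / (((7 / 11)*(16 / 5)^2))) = -2587043792608 / 297143353368735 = -0.01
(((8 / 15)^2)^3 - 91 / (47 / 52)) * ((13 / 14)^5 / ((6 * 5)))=-5002070131443619 / 2159468403750000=-2.32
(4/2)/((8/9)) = 9/4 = 2.25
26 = 26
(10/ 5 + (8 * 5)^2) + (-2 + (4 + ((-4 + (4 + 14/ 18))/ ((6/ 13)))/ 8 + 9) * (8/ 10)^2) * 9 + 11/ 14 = 1743923/ 1050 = 1660.88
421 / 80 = 5.26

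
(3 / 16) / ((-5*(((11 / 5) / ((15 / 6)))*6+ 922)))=-15 / 370912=-0.00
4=4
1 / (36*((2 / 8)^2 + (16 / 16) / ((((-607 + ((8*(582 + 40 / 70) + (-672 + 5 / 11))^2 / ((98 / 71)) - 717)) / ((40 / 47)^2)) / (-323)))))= 59180598655411612 / 133113106293869727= 0.44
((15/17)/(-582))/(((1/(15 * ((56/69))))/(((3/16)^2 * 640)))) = -15750/37927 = -0.42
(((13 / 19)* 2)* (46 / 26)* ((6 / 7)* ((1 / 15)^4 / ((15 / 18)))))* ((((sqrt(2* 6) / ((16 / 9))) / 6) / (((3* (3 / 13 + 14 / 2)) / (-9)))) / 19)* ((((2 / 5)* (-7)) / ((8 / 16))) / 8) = 299* sqrt(3) / 2120875000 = 0.00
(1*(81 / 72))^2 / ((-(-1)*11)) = 0.12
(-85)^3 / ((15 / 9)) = -368475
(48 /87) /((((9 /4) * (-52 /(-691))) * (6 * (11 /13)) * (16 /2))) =691 /8613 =0.08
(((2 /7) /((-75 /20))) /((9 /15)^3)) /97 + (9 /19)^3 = 0.10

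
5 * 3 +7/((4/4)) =22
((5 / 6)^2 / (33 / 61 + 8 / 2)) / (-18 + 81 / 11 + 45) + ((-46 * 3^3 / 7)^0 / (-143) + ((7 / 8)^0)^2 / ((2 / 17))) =4580354557 / 539026488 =8.50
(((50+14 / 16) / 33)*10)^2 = 34225 / 144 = 237.67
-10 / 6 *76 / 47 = -2.70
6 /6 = 1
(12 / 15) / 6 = 0.13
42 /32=21 /16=1.31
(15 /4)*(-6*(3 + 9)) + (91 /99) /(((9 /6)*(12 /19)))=-479411 /1782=-269.03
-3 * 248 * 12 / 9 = -992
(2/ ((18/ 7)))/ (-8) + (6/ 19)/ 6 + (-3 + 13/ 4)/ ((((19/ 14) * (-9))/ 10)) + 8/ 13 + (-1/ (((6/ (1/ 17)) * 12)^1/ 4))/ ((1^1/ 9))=101795/ 302328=0.34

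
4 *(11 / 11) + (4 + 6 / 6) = 9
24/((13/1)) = 1.85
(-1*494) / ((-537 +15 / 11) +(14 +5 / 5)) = 5434 / 5727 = 0.95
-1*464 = -464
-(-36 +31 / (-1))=67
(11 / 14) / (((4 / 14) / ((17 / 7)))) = 187 / 28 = 6.68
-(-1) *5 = 5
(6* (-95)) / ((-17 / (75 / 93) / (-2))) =-28500 / 527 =-54.08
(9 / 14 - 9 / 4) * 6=-135 / 14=-9.64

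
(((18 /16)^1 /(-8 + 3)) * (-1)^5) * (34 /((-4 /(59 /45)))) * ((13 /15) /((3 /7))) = -91273 /18000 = -5.07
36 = 36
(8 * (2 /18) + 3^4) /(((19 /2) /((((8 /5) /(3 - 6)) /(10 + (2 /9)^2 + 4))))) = -17688 /54055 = -0.33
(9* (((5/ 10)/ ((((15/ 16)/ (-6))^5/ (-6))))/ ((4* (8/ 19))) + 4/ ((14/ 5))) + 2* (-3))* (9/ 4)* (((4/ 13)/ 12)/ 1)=2824189812/ 284375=9931.22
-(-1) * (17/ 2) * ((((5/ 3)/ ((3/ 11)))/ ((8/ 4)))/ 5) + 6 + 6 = 619/ 36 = 17.19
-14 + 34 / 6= -25 / 3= -8.33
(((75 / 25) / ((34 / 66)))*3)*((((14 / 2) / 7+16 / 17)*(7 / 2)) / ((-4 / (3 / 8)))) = -205821 / 18496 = -11.13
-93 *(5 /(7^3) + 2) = -64263 /343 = -187.36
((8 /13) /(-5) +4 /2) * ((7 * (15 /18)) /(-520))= -427 /20280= -0.02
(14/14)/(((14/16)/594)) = 4752/7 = 678.86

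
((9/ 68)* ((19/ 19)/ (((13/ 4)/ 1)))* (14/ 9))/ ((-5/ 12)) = -168/ 1105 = -0.15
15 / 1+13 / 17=268 / 17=15.76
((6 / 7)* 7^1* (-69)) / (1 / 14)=-5796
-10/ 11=-0.91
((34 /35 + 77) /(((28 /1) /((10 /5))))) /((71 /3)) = 0.24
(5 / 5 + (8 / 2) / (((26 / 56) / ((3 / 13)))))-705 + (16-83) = -129963 / 169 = -769.01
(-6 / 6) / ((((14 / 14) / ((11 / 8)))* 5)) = -11 / 40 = -0.28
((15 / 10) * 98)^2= 21609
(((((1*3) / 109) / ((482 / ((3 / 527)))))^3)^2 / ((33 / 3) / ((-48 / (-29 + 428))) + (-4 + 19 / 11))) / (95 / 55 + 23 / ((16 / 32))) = -21434787 / 81268572877133423291526519107406582251180192585900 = -0.00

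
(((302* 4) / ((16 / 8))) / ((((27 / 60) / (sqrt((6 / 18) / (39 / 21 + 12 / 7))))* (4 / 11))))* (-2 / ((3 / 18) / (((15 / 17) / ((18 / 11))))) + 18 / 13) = -5735.21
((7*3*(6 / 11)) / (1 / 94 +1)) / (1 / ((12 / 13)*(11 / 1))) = 142128 / 1235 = 115.08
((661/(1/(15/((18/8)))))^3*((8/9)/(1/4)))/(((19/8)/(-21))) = -4140305340416000/1539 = -2690256881361.92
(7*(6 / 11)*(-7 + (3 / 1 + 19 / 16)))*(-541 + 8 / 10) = 510489 / 88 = 5801.01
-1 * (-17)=17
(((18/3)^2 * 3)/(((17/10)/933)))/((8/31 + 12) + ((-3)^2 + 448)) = 10412280/82433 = 126.31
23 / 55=0.42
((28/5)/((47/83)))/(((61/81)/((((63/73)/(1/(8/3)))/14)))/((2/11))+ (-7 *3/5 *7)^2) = 22589280/2031926137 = 0.01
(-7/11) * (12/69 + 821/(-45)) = 130921/11385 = 11.50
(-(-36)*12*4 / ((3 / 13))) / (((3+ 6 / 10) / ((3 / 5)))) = 1248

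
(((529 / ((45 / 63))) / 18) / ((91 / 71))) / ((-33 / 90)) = -37559 / 429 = -87.55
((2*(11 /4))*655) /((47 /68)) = 244970 /47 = 5212.13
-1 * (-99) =99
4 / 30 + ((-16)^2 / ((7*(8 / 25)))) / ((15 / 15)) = 12014 / 105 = 114.42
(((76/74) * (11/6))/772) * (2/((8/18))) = 627/57128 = 0.01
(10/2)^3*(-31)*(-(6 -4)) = 7750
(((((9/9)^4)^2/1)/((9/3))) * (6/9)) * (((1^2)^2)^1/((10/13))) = 13/45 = 0.29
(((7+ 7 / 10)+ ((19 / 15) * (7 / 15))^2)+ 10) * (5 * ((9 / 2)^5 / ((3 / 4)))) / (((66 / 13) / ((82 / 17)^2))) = 3234850267779 / 3179000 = 1017568.50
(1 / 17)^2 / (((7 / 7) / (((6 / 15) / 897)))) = 2 / 1296165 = 0.00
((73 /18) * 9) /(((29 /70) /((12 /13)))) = 81.33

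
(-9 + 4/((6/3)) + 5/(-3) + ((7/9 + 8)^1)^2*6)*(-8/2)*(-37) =1812704/27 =67137.19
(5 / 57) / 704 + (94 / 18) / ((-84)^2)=45907 / 53089344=0.00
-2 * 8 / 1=-16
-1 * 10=-10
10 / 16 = 5 / 8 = 0.62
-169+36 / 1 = -133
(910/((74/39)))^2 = 314885025/1369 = 230010.98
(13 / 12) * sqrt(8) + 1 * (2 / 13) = 2 / 13 + 13 * sqrt(2) / 6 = 3.22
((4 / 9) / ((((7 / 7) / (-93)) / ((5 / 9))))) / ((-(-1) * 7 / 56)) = -4960 / 27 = -183.70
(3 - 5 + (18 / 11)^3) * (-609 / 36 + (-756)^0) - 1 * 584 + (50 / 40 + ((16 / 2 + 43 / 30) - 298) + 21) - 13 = -71971819 / 79860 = -901.22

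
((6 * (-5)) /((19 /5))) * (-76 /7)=600 /7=85.71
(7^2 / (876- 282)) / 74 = 49 / 43956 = 0.00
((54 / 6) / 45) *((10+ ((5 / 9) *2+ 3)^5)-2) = 69816349 / 295245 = 236.47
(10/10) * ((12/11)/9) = 4/33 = 0.12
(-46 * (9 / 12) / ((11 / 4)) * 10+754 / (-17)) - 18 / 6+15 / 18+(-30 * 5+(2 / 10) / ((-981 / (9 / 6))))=-32814027 / 101915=-321.97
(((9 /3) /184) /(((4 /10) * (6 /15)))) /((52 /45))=3375 /38272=0.09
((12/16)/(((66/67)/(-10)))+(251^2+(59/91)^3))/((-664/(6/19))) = -6266065678545/209155138192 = -29.96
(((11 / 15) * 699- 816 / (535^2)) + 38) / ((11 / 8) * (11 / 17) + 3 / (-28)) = 150030124888 / 213237625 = 703.58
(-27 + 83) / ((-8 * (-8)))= 7 / 8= 0.88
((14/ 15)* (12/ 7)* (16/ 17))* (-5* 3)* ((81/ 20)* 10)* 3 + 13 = -46435/ 17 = -2731.47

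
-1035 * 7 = -7245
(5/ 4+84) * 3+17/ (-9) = 9139/ 36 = 253.86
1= 1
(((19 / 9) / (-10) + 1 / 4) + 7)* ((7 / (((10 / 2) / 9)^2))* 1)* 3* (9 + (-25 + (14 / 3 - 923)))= -223738263 / 500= -447476.53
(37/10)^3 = 50653/1000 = 50.65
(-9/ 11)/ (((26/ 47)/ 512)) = -757.26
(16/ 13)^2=256/ 169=1.51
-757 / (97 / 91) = -68887 / 97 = -710.18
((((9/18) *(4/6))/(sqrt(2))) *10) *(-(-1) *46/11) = 230 *sqrt(2)/33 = 9.86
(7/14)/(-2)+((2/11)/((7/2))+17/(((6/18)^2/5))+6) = 237407/308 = 770.80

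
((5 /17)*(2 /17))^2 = 100 /83521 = 0.00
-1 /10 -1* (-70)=699 /10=69.90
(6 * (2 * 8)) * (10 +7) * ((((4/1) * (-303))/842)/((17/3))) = -414.56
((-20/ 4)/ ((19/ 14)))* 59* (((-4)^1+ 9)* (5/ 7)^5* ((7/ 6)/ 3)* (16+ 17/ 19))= -493203125/ 371469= -1327.71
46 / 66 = 23 / 33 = 0.70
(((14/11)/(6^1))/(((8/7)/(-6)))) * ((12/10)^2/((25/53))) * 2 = -46746/6875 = -6.80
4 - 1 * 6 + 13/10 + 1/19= -123/190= -0.65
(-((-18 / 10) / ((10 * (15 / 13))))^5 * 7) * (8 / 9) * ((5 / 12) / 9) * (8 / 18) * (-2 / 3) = -2599051 / 329589843750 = -0.00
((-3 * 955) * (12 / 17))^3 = -8271244386.73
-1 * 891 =-891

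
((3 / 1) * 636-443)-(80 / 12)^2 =12785 / 9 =1420.56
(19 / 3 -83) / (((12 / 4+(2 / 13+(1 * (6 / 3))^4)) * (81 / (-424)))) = 1267760 / 60507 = 20.95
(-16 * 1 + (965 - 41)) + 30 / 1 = 938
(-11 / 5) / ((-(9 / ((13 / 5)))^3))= 24167 / 455625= 0.05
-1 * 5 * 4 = -20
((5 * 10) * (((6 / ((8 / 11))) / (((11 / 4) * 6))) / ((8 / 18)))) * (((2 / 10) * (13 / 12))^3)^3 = 10604499373 / 179159040000000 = 0.00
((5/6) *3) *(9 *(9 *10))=2025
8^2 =64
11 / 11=1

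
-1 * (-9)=9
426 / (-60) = -71 / 10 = -7.10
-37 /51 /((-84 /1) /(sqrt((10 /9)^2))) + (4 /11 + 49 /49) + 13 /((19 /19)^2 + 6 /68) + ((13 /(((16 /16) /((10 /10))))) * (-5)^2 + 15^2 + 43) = 4757268799 /7846146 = 606.32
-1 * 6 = -6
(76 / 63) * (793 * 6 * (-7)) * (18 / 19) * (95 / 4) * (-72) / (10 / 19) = 123669936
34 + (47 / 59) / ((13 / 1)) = 26125 / 767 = 34.06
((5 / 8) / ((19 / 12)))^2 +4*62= 358337 / 1444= 248.16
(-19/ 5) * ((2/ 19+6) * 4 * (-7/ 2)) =1624/ 5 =324.80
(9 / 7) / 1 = 9 / 7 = 1.29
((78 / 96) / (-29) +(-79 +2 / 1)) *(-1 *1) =35741 / 464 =77.03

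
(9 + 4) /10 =1.30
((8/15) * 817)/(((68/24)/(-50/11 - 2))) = -941184/935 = -1006.61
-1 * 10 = -10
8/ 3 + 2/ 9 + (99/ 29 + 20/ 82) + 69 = 75.55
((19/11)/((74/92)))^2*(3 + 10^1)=59.95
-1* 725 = -725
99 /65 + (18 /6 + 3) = 489 /65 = 7.52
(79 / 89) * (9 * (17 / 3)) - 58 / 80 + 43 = 311659 / 3560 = 87.54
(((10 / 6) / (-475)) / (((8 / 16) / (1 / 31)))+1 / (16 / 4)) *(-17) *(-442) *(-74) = -1227032443 / 8835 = -138883.13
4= 4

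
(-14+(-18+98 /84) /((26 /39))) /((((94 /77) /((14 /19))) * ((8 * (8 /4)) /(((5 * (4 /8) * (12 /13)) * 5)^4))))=-2677524609375 /102019892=-26245.12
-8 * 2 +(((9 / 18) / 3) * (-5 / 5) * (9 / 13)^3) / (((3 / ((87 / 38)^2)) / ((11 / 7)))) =-717376811 / 44414552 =-16.15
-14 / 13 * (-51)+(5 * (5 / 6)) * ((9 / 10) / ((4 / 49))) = 20979 / 208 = 100.86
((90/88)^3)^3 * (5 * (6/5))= 7.34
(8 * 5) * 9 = 360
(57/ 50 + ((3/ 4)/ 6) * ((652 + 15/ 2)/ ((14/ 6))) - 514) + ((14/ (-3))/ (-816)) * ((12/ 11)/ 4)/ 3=-2250308239/ 4712400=-477.53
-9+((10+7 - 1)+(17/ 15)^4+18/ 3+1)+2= 893521/ 50625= 17.65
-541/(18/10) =-2705/9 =-300.56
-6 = -6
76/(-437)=-0.17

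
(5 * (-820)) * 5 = -20500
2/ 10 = 1/ 5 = 0.20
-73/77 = -0.95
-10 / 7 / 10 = -1 / 7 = -0.14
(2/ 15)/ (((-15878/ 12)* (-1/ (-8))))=-32/ 39695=-0.00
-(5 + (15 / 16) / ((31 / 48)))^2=-40000 / 961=-41.62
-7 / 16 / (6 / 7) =-49 / 96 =-0.51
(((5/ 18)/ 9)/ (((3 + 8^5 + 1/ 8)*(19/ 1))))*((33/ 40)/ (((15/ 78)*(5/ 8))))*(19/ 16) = 143/ 353928150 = 0.00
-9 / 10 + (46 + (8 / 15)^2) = 20423 / 450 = 45.38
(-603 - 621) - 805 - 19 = -2048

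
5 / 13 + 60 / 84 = 1.10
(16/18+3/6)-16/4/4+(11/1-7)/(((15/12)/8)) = 2339/90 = 25.99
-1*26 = -26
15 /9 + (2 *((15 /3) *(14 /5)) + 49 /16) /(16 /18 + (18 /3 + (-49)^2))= 1747099 /1040208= 1.68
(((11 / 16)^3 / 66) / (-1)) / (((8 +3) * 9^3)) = -11 / 17915904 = -0.00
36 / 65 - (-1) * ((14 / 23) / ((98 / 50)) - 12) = -116534 / 10465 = -11.14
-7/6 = -1.17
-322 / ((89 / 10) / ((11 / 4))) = -8855 / 89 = -99.49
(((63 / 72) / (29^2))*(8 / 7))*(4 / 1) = 4 / 841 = 0.00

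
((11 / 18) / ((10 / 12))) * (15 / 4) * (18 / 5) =99 / 10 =9.90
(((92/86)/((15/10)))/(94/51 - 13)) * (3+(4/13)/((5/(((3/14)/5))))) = -10683684/55662425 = -0.19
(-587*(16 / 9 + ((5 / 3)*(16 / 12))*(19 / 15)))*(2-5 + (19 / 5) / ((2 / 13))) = -7897498 / 135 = -58499.99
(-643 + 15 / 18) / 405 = -1.59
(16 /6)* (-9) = -24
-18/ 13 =-1.38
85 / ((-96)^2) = 85 / 9216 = 0.01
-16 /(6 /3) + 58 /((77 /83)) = 4198 /77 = 54.52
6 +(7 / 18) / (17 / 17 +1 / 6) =19 / 3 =6.33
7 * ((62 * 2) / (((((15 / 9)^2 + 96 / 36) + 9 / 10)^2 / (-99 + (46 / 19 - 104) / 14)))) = -14194180800 / 6194779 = -2291.31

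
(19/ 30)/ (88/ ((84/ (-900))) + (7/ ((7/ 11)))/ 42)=-0.00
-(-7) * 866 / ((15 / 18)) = 36372 / 5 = 7274.40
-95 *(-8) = 760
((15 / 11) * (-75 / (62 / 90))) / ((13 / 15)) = -759375 / 4433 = -171.30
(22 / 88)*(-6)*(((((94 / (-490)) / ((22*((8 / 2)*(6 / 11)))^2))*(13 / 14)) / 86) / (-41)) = -611 / 18576660480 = -0.00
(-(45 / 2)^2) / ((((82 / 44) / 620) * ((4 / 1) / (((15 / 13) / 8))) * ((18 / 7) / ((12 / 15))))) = -8056125 / 4264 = -1889.34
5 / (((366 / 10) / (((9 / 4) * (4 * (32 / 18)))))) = 400 / 183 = 2.19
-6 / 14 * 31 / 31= -3 / 7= -0.43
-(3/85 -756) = 64257/85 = 755.96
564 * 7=3948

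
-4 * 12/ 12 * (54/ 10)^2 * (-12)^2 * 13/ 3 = -1819584/ 25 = -72783.36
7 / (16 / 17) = 119 / 16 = 7.44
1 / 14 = 0.07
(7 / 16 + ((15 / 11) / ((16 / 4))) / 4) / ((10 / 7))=161 / 440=0.37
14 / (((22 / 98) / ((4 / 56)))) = 49 / 11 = 4.45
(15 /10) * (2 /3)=1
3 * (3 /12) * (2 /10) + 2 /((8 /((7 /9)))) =31 /90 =0.34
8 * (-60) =-480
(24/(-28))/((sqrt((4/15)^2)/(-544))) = 12240/7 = 1748.57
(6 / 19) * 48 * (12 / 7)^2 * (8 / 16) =20736 / 931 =22.27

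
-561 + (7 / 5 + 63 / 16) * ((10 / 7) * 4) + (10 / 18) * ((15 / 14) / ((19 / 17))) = -211457 / 399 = -529.97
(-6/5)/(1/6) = -36/5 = -7.20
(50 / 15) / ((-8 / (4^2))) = -20 / 3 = -6.67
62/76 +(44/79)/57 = 7435/9006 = 0.83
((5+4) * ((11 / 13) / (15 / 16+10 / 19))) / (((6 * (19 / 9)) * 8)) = 297 / 5785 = 0.05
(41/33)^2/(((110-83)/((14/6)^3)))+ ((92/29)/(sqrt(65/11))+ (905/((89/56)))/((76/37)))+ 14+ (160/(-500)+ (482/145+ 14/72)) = 92 * sqrt(715)/1885+ 1149057605189677/3893113035900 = 296.46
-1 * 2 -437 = -439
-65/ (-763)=65/ 763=0.09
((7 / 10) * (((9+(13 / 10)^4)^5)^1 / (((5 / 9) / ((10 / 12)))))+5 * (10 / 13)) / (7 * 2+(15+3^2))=6395561892524688454713642673 / 988000000000000000000000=6473.24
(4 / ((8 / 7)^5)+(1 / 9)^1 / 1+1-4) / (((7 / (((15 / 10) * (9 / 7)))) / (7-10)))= 555561 / 802816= 0.69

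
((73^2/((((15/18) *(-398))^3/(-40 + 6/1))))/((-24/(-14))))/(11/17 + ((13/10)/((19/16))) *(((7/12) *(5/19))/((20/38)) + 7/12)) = 204830773/113480625600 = 0.00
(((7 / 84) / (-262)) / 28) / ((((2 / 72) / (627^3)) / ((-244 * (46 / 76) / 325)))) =54604438713 / 1192100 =45805.25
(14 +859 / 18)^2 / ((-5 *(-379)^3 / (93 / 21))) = 38263951 / 617348908260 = 0.00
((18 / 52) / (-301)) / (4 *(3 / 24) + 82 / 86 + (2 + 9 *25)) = -1 / 198653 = -0.00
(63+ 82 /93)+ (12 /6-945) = -81758 /93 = -879.12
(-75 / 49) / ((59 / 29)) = -2175 / 2891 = -0.75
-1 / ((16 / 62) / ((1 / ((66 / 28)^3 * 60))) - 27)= -10633 / 1869129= -0.01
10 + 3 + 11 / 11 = 14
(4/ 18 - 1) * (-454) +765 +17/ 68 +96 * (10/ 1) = 74821/ 36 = 2078.36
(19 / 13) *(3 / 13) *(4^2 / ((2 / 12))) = 5472 / 169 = 32.38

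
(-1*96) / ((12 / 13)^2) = -112.67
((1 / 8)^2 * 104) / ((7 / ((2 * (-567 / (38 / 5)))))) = -34.64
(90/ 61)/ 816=15/ 8296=0.00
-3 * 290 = -870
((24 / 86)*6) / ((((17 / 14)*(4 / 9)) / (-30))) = -68040 / 731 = -93.08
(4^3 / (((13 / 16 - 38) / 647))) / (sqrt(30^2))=-331264 / 8925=-37.12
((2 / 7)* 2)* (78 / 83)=312 / 581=0.54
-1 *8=-8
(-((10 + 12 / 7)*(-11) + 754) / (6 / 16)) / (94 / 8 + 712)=-2.30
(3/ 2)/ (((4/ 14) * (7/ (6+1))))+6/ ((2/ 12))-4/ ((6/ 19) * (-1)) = 647/ 12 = 53.92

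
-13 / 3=-4.33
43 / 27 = 1.59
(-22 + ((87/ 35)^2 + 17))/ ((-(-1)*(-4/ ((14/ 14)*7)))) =-2.06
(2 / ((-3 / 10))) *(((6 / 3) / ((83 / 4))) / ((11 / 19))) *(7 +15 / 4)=-32680 / 2739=-11.93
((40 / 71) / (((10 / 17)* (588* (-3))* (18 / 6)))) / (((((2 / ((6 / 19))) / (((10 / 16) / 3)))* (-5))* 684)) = 17 / 9766026144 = 0.00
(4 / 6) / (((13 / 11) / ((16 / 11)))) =32 / 39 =0.82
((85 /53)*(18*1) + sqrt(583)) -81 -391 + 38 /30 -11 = -360028 /795 + sqrt(583) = -428.72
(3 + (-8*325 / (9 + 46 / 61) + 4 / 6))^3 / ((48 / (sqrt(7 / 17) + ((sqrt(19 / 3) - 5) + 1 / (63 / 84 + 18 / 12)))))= -826640565374051*sqrt(57) / 6551898192 - 826640565374051*sqrt(119) / 37127423088 + 33892263180336091 / 19655694576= 528867.09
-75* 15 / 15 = -75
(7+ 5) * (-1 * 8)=-96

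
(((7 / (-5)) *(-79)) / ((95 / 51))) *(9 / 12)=84609 / 1900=44.53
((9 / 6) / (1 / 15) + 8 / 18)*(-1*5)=-2065 / 18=-114.72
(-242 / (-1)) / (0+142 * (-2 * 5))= -121 / 710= -0.17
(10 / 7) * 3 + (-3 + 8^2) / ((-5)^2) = 1177 / 175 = 6.73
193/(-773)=-193/773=-0.25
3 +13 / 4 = 25 / 4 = 6.25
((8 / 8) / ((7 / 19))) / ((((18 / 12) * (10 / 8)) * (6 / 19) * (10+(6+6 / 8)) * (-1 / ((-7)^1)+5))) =0.05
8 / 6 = 4 / 3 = 1.33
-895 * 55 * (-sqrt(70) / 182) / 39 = 49225 * sqrt(70) / 7098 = 58.02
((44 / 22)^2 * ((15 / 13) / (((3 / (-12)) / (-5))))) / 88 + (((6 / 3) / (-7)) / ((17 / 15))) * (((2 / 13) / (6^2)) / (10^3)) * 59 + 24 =255754151 / 10210200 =25.05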